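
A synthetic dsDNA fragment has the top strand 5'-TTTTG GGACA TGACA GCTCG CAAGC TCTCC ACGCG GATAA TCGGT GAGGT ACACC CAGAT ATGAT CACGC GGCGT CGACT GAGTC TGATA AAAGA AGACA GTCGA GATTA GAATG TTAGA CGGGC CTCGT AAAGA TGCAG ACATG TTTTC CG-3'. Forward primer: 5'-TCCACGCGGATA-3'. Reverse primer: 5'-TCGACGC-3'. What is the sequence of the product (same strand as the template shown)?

5'-TCCACGCGGATAATCGGTGAGGTACACCCAGATATGATCACGCGGCGTCGA-3'

The forward primer matches the template at positions 28–39.
Taking the reverse complement of TCGACGC gives GCGTCGA, found at positions 72–78 on the template; the primer anneals here to the top strand with its 3' end pointing upstream.
The product is the template from position 28 through 78 (51 bp).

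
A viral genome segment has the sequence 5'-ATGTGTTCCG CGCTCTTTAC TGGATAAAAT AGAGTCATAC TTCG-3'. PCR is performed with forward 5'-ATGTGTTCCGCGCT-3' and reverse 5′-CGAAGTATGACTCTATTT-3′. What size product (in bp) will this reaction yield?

44 bp

Scanning the template, ATGTGTTCCGCGCT occurs at positions 1–14; this primer anneals to the bottom strand there with its 3' end pointing downstream.
Reverse complement of the reverse primer: AAATAGAGTCATACTTCG. This occurs on the top strand at positions 27–44.
Product length = (reverse-primer end) − (forward-primer start) + 1 = 44 − 1 + 1 = 44 bp.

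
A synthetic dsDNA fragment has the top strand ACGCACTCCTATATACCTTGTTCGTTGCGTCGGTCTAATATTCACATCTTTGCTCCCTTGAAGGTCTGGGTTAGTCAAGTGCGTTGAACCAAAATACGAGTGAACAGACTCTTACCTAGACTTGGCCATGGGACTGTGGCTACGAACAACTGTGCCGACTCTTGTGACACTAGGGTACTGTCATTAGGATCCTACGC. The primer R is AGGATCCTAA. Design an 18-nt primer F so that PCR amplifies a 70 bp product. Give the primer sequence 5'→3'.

5'-GGCCATGGGACTGTGGCT-3'

The reverse primer's reverse complement TTAGGATCCT matches the template at positions 184–193, so the product ends at position 193.
A 70 bp product then starts at position 193 − 70 + 1 = 124.
The forward primer is identical to the top strand there: GGCCATGGGACTGTGGCT.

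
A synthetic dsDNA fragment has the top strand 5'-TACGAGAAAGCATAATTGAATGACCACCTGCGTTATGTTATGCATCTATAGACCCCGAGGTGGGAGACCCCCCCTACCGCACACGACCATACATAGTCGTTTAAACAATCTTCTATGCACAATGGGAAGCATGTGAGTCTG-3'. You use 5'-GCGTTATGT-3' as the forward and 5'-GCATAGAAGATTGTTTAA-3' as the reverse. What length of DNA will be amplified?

Scanning the template, GCGTTATGT occurs at positions 30–38; this primer anneals to the bottom strand there with its 3' end pointing downstream.
The reverse primer's reverse complement is TTAAACAATCTTCTATGC, which matches the template at positions 101–118.
The product runs from position 30 to position 118, so its length is 118 − 30 + 1 = 89 bp.

89 bp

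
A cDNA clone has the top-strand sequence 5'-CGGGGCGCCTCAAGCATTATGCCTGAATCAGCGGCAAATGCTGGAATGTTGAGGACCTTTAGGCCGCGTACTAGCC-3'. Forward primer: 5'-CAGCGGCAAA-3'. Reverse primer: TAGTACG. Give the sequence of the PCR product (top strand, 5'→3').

5'-CAGCGGCAAATGCTGGAATGTTGAGGACCTTTAGGCCGCGTACTA-3'

Forward primer CAGCGGCAAA is found on the top strand at positions 29–38.
Reverse complement of the reverse primer: CGTACTA. This occurs on the top strand at positions 67–73.
The product is the template from position 29 through 73 (45 bp).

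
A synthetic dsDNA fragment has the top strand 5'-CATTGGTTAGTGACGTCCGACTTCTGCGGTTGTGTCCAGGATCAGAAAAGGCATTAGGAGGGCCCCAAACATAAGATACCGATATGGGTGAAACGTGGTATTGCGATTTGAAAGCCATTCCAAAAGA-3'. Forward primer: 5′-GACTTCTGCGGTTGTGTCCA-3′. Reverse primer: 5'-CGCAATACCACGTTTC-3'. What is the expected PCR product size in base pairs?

Scanning the template, GACTTCTGCGGTTGTGTCCA occurs at positions 19–38; this primer anneals to the bottom strand there with its 3' end pointing downstream.
Reverse complement of the reverse primer: GAAACGTGGTATTGCG. This occurs on the top strand at positions 90–105.
Amplicon spans positions 19–105: 87 bp.

87 bp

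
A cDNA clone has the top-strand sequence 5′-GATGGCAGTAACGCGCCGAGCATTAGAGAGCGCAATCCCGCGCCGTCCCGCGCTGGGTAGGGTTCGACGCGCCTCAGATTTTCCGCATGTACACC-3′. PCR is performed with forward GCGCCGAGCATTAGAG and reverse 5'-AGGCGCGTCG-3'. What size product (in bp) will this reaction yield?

Scanning the template, GCGCCGAGCATTAGAG occurs at positions 13–28; this primer anneals to the bottom strand there with its 3' end pointing downstream.
The reverse primer's reverse complement is CGACGCGCCT, which matches the template at positions 65–74.
The product runs from position 13 to position 74, so its length is 74 − 13 + 1 = 62 bp.

62 bp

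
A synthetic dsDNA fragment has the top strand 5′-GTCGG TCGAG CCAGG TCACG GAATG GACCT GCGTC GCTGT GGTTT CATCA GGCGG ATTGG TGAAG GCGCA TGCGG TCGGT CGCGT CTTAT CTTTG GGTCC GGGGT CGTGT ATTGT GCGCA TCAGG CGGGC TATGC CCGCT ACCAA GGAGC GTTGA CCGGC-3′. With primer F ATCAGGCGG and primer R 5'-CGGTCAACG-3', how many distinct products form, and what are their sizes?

Two products: 112 bp, 39 bp

The forward primer ATCAGGCGG matches the top strand at positions 47–55, 120–128.
The reverse primer's reverse complement is CGTTGACCG, matching at positions 150–158.
Each forward site pairs with the reverse site to give a product ending at position 158: sizes 112, 39 bp.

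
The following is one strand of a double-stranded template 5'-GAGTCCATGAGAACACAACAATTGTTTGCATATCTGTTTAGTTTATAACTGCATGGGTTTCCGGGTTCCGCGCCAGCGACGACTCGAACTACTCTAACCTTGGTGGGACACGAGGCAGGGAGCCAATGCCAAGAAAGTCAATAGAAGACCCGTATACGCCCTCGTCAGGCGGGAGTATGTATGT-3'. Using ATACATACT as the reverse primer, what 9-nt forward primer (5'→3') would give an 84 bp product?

The reverse primer's reverse complement AGTATGTAT matches the template at positions 174–182, so the product ends at position 182.
An 84 bp product then starts at position 182 − 84 + 1 = 99.
The forward primer is identical to the top strand there: CTTGGTGGG.

5'-CTTGGTGGG-3'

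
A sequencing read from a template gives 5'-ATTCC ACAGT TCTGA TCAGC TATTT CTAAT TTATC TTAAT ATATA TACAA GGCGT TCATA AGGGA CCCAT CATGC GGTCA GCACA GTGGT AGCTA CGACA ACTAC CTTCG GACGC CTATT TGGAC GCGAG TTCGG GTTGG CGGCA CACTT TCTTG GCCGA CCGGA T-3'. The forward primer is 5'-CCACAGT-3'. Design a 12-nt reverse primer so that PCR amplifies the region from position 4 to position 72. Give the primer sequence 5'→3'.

The product's 3' end on the top strand is position 72.
The reverse primer anneals to the top strand over positions 61–72, i.e. to AGGGACCCATCA.
Its sequence written 5'→3' is the reverse complement: TGATGGGTCCCT.

5'-TGATGGGTCCCT-3'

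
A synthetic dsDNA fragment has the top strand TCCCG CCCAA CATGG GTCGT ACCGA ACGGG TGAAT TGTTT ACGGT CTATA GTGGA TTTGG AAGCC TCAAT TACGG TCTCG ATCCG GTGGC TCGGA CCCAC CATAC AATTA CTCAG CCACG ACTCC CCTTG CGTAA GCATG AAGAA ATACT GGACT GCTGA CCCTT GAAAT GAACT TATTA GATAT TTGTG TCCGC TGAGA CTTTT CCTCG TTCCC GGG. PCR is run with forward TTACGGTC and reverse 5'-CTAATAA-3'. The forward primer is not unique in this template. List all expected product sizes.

The forward primer TTACGGTC matches the top strand at positions 39–46, 70–77.
The reverse primer's reverse complement is TTATTAG, matching at positions 175–181.
Each forward site pairs with the reverse site to give a product ending at position 181: sizes 143, 112 bp.

143 bp, 112 bp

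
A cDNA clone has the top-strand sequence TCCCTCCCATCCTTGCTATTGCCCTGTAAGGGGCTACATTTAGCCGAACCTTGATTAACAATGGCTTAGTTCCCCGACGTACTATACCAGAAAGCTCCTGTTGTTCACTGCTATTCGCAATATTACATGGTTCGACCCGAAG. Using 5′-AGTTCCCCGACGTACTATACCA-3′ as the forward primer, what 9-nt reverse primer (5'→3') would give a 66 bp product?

The forward primer binds at positions 68–89, so a 66 bp product ends at position 68 + 66 − 1 = 133.
The reverse primer anneals to the top strand over positions 125–133, i.e. to ACATGGTTC.
Its sequence written 5'→3' is the reverse complement: GAACCATGT.

5'-GAACCATGT-3'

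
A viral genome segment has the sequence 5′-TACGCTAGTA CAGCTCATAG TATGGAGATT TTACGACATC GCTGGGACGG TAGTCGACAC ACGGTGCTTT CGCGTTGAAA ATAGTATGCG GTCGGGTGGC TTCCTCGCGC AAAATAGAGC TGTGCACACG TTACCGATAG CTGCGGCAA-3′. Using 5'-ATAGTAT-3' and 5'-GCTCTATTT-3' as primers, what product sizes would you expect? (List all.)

The forward primer ATAGTAT matches the top strand at positions 17–23, 81–87.
The reverse primer's reverse complement is AAATAGAGC, matching at positions 112–120.
Each forward site pairs with the reverse site to give a product ending at position 120: sizes 104, 40 bp.

104 bp, 40 bp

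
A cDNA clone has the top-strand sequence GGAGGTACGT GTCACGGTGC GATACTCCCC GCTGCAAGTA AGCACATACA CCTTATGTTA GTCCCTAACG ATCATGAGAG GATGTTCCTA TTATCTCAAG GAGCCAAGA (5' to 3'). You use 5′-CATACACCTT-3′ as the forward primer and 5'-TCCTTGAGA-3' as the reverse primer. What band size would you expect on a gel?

58 bp

The forward primer matches the template at positions 45–54.
Reverse complement of the reverse primer: TCTCAAGGA. This occurs on the top strand at positions 94–102.
The product runs from position 45 to position 102, so its length is 102 − 45 + 1 = 58 bp.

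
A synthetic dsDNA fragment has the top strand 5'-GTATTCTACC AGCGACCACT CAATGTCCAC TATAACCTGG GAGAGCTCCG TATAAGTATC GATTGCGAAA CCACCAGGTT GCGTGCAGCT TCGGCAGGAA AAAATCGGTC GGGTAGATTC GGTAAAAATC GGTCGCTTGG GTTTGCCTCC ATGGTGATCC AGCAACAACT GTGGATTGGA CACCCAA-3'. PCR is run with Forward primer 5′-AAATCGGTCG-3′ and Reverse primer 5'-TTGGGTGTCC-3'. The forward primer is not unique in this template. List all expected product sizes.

86 bp, 62 bp

The forward primer AAATCGGTCG matches the top strand at positions 102–111, 126–135.
The reverse primer's reverse complement is GGACACCCAA, matching at positions 178–187.
Each forward site pairs with the reverse site to give a product ending at position 187: sizes 86, 62 bp.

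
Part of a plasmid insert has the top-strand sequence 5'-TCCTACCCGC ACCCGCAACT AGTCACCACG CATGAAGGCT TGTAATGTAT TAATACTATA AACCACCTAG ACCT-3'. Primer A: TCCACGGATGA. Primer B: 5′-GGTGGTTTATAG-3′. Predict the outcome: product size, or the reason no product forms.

Primer A (TCCACGGATGA) does not match the top strand, and its reverse complement TCATCCGTGGA does not match either.
With no annealing site for primer A, no amplification occurs.

No product — primer A has no binding site in the template.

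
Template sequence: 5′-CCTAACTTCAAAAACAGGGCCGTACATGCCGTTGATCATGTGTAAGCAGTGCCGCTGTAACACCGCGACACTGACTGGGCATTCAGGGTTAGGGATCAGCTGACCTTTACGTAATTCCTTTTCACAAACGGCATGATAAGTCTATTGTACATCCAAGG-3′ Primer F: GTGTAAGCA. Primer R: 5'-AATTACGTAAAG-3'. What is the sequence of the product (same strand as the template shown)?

Scanning the template, GTGTAAGCA occurs at positions 40–48; this primer anneals to the bottom strand there with its 3' end pointing downstream.
Taking the reverse complement of AATTACGTAAAG gives CTTTACGTAATT, found at positions 105–116 on the template; the primer anneals here to the top strand with its 3' end pointing upstream.
The product is the template from position 40 through 116 (77 bp).

5'-GTGTAAGCAGTGCCGCTGTAACACCGCGACACTGACTGGGCATTCAGGGTTAGGGATCAGCTGACCTTTACGTAATT-3'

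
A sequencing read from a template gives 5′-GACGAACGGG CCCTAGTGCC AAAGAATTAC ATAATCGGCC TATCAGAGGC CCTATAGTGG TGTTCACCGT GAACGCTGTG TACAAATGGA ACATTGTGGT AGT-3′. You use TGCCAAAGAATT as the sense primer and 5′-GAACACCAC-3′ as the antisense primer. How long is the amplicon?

Scanning the template, TGCCAAAGAATT occurs at positions 17–28; this primer anneals to the bottom strand there with its 3' end pointing downstream.
Reverse complement of the reverse primer: GTGGTGTTC. This occurs on the top strand at positions 57–65.
Product length = (reverse-primer end) − (forward-primer start) + 1 = 65 − 17 + 1 = 49 bp.

49 bp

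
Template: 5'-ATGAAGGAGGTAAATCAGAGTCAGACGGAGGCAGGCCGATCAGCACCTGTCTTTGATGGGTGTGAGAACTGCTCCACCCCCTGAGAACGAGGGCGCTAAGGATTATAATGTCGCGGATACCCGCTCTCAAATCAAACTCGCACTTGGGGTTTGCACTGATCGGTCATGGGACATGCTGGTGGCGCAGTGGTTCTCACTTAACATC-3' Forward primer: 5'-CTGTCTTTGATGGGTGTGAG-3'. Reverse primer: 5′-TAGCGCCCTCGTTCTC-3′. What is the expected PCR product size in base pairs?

Forward primer CTGTCTTTGATGGGTGTGAG is found on the top strand at positions 47–66.
Taking the reverse complement of TAGCGCCCTCGTTCTC gives GAGAACGAGGGCGCTA, found at positions 83–98 on the template; the primer anneals here to the top strand with its 3' end pointing upstream.
The product runs from position 47 to position 98, so its length is 98 − 47 + 1 = 52 bp.

52 bp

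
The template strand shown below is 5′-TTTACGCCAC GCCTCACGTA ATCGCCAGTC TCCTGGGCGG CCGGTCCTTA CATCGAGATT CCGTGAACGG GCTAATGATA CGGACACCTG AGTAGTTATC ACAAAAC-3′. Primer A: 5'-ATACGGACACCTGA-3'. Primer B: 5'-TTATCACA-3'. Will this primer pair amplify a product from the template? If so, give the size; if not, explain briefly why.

Primer A (ATACGGACACCTGA) matches the top strand at positions 78–91 (3' end points downstream).
Primer B (TTATCACA) also matches the top strand directly, at positions 96–103 — its reverse complement TGTGATAA is not present.
Both primers anneal to the bottom strand with 3' ends pointing the same way, so neither can prime synthesis back toward the other.

No product — both primers anneal to the same strand and extend in the same direction.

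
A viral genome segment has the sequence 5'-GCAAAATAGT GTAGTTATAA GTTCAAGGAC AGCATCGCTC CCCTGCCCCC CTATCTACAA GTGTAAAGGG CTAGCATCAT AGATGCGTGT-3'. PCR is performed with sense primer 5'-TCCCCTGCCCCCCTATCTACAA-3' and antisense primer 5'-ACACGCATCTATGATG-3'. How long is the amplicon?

52 bp

Forward primer TCCCCTGCCCCCCTATCTACAA is found on the top strand at positions 39–60.
Reverse complement of the reverse primer: CATCATAGATGCGTGT. This occurs on the top strand at positions 75–90.
Product length = (reverse-primer end) − (forward-primer start) + 1 = 90 − 39 + 1 = 52 bp.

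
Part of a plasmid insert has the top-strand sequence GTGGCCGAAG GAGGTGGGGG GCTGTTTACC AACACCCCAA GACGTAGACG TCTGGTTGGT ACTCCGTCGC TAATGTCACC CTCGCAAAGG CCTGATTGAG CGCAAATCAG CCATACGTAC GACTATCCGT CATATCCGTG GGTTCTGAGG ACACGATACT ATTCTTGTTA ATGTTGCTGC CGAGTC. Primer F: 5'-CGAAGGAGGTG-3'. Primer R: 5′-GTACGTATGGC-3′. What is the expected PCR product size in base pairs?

The forward primer matches the template at positions 6–16.
Reverse complement of the reverse primer: GCCATACGTAC. This occurs on the top strand at positions 110–120.
The product runs from position 6 to position 120, so its length is 120 − 6 + 1 = 115 bp.

115 bp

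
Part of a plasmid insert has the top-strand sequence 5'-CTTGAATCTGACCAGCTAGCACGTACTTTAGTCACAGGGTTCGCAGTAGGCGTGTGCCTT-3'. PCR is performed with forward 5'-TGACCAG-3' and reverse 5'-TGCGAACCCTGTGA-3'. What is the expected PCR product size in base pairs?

37 bp

Forward primer TGACCAG is found on the top strand at positions 9–15.
Taking the reverse complement of TGCGAACCCTGTGA gives TCACAGGGTTCGCA, found at positions 32–45 on the template; the primer anneals here to the top strand with its 3' end pointing upstream.
Amplicon spans positions 9–45: 37 bp.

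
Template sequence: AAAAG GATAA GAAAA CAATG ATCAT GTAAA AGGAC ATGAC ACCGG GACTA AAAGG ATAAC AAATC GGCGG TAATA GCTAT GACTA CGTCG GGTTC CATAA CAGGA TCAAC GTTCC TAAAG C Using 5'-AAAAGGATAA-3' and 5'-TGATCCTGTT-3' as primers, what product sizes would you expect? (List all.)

108 bp, 59 bp

The forward primer AAAAGGATAA matches the top strand at positions 1–10, 50–59.
The reverse primer's reverse complement is AACAGGATCA, matching at positions 99–108.
Each forward site pairs with the reverse site to give a product ending at position 108: sizes 108, 59 bp.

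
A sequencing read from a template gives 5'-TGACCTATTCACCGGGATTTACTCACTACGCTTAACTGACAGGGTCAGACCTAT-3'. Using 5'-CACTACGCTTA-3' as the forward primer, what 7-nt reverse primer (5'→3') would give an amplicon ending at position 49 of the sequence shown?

5'-TCTGACC-3'

The forward primer binds at positions 24–34; the product's 3' end on the top strand is position 49.
The reverse primer anneals to the top strand over positions 43–49, i.e. to GGTCAGA.
Its sequence written 5'→3' is the reverse complement: TCTGACC.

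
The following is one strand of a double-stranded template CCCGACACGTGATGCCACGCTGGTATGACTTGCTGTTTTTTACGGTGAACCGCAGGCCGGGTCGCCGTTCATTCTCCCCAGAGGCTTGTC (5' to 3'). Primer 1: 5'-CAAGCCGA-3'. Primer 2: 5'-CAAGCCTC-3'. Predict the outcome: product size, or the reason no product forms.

Primer 1 (CAAGCCGA) does not match the top strand, and its reverse complement TCGGCTTG does not match either.
With no annealing site for primer 1, no amplification occurs.

No product — primer 1 has no binding site in the template.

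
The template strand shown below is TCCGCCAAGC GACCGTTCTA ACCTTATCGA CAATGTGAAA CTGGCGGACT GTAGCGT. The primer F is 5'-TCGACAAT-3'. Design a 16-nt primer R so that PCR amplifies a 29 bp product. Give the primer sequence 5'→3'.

5'-GCTACAGTCCGCCAGT-3'

The forward primer binds at positions 27–34, so a 29 bp product ends at position 27 + 29 − 1 = 55.
The reverse primer anneals to the top strand over positions 40–55, i.e. to ACTGGCGGACTGTAGC.
Its sequence written 5'→3' is the reverse complement: GCTACAGTCCGCCAGT.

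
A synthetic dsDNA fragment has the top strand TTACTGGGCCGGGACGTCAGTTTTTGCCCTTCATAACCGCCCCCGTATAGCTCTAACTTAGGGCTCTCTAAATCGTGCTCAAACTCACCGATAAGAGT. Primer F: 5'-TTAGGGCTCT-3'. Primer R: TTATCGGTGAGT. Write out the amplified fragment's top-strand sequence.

Forward primer TTAGGGCTCT is found on the top strand at positions 58–67.
Reverse complement of the reverse primer: ACTCACCGATAA. This occurs on the top strand at positions 83–94.
The product is the template from position 58 through 94 (37 bp).

5'-TTAGGGCTCTCTAAATCGTGCTCAAACTCACCGATAA-3'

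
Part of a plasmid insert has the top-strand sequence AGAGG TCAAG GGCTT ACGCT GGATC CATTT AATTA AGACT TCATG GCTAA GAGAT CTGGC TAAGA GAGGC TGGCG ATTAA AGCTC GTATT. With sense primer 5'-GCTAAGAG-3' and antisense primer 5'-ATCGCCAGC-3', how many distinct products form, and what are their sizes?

Two products: 32 bp, 19 bp

The forward primer GCTAAGAG matches the top strand at positions 46–53, 59–66.
The reverse primer's reverse complement is GCTGGCGAT, matching at positions 69–77.
Each forward site pairs with the reverse site to give a product ending at position 77: sizes 32, 19 bp.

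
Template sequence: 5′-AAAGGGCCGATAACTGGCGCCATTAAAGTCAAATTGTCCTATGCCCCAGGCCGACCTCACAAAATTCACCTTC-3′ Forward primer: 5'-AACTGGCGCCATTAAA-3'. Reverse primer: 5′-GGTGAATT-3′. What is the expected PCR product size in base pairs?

The forward primer matches the template at positions 12–27.
The reverse primer's reverse complement is AATTCACC, which matches the template at positions 63–70.
Amplicon spans positions 12–70: 59 bp.

59 bp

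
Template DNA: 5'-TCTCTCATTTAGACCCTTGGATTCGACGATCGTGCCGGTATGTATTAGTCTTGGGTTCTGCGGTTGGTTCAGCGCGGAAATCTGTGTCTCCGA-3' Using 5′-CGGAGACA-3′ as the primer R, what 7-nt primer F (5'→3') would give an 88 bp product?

5'-TCATTTA-3'

The reverse primer's reverse complement TGTCTCCG matches the template at positions 85–92, so the product ends at position 92.
An 88 bp product then starts at position 92 − 88 + 1 = 5.
The forward primer is identical to the top strand there: TCATTTA.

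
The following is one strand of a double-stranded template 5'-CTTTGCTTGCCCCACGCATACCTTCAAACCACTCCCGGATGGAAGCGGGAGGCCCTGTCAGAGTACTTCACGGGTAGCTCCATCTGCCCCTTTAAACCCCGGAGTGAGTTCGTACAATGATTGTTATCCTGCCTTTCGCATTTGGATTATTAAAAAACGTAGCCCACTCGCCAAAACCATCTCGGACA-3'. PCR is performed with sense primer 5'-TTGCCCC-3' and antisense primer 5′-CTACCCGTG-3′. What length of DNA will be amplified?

71 bp

The forward primer matches the template at positions 7–13.
Reverse complement of the reverse primer: CACGGGTAG. This occurs on the top strand at positions 69–77.
Product length = (reverse-primer end) − (forward-primer start) + 1 = 77 − 7 + 1 = 71 bp.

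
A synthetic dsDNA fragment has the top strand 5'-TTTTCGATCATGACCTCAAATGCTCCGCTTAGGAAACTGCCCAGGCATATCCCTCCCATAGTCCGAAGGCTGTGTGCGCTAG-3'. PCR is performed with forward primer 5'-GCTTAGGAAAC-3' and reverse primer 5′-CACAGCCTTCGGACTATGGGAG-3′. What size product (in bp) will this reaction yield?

48 bp

Scanning the template, GCTTAGGAAAC occurs at positions 27–37; this primer anneals to the bottom strand there with its 3' end pointing downstream.
The reverse primer's reverse complement is CTCCCATAGTCCGAAGGCTGTG, which matches the template at positions 53–74.
Amplicon spans positions 27–74: 48 bp.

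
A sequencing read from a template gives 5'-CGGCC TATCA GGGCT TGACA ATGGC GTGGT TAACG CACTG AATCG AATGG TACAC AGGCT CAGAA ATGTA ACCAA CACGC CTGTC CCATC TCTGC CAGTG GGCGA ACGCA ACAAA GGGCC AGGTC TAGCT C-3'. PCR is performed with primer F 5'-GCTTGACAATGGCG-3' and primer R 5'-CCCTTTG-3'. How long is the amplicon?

Forward primer GCTTGACAATGGCG is found on the top strand at positions 13–26.
Reverse complement of the reverse primer: CAAAGGG. This occurs on the top strand at positions 112–118.
Amplicon spans positions 13–118: 106 bp.

106 bp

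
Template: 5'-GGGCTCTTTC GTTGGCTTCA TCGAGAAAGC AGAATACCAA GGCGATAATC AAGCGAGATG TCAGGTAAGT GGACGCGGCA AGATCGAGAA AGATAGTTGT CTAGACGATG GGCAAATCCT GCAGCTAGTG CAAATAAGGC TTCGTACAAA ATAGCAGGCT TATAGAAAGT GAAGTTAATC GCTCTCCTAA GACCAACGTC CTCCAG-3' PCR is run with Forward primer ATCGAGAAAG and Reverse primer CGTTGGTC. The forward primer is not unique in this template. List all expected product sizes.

179 bp, 116 bp

The forward primer ATCGAGAAAG matches the top strand at positions 20–29, 83–92.
The reverse primer's reverse complement is GACCAACG, matching at positions 191–198.
Each forward site pairs with the reverse site to give a product ending at position 198: sizes 179, 116 bp.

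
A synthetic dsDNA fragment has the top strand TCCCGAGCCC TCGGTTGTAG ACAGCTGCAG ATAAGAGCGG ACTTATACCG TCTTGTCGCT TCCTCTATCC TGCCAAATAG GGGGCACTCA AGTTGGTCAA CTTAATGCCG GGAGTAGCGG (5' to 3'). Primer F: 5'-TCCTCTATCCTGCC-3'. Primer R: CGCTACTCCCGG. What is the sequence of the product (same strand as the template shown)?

Forward primer TCCTCTATCCTGCC is found on the top strand at positions 61–74.
Reverse complement of the reverse primer: CCGGGAGTAGCG. This occurs on the top strand at positions 108–119.
The product is the template from position 61 through 119 (59 bp).

5'-TCCTCTATCCTGCCAAATAGGGGGCACTCAAGTTGGTCAACTTAATGCCGGGAGTAGCG-3'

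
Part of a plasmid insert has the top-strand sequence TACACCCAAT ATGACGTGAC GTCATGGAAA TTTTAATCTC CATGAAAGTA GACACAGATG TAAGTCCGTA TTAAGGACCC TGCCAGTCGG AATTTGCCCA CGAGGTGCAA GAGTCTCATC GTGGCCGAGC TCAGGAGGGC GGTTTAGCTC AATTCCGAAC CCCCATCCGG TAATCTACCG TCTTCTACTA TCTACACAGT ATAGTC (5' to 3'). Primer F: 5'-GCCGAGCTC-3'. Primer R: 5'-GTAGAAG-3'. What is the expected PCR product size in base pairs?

Scanning the template, GCCGAGCTC occurs at positions 124–132; this primer anneals to the bottom strand there with its 3' end pointing downstream.
Reverse complement of the reverse primer: CTTCTAC. This occurs on the top strand at positions 182–188.
Product length = (reverse-primer end) − (forward-primer start) + 1 = 188 − 124 + 1 = 65 bp.

65 bp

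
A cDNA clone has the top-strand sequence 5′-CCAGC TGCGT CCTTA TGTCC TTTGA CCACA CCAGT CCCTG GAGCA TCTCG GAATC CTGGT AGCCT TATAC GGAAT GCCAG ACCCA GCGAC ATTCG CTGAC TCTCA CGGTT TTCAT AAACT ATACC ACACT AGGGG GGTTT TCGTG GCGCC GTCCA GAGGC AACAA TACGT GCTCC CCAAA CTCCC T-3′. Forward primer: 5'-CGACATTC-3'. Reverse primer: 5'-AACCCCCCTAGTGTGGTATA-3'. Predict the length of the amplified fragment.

The forward primer matches the template at positions 87–94.
Reverse complement of the reverse primer: TATACCACACTAGGGGGGTT. This occurs on the top strand at positions 120–139.
Product length = (reverse-primer end) − (forward-primer start) + 1 = 139 − 87 + 1 = 53 bp.

53 bp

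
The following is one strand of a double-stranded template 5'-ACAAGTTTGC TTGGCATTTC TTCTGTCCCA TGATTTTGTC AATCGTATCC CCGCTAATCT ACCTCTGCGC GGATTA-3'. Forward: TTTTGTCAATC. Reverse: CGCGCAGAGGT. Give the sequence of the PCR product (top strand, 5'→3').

The forward primer matches the template at positions 34–44.
Reverse complement of the reverse primer: ACCTCTGCGCG. This occurs on the top strand at positions 61–71.
The product is the template from position 34 through 71 (38 bp).

5'-TTTTGTCAATCGTATCCCCGCTAATCTACCTCTGCGCG-3'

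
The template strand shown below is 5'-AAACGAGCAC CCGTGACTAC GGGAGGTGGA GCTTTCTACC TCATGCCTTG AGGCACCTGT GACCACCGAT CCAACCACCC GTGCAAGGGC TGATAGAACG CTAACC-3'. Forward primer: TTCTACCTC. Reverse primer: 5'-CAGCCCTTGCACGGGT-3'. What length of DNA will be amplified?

59 bp

The forward primer matches the template at positions 34–42.
Reverse complement of the reverse primer: ACCCGTGCAAGGGCTG. This occurs on the top strand at positions 77–92.
Amplicon spans positions 34–92: 59 bp.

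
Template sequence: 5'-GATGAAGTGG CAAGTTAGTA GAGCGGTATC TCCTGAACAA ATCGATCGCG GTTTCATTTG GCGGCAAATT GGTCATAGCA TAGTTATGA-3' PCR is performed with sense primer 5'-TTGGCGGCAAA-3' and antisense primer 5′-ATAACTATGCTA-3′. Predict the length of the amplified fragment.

The forward primer matches the template at positions 58–68.
Taking the reverse complement of ATAACTATGCTA gives TAGCATAGTTAT, found at positions 76–87 on the template; the primer anneals here to the top strand with its 3' end pointing upstream.
The product runs from position 58 to position 87, so its length is 87 − 58 + 1 = 30 bp.

30 bp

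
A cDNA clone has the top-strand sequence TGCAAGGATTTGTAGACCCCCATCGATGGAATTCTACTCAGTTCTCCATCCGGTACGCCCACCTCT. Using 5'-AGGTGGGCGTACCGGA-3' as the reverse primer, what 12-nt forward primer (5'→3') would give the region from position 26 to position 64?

5'-ATGGAATTCTAC-3'

The reverse primer's reverse complement TCCGGTACGCCCACCT matches the template at positions 49–64; the product starts at position 26.
The forward primer is identical to the top strand over positions 26–37: ATGGAATTCTAC.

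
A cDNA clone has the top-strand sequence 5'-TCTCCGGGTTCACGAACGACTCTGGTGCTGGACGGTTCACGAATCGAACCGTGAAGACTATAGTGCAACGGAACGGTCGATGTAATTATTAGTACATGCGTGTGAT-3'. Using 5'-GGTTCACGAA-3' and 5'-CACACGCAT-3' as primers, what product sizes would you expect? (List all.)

The forward primer GGTTCACGAA matches the top strand at positions 7–16, 34–43.
The reverse primer's reverse complement is ATGCGTGTG, matching at positions 96–104.
Each forward site pairs with the reverse site to give a product ending at position 104: sizes 98, 71 bp.

98 bp, 71 bp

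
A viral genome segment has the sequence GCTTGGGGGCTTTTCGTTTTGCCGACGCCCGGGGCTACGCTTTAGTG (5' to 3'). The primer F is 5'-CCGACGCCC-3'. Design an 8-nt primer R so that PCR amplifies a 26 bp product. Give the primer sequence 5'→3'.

The forward primer binds at positions 22–30, so a 26 bp product ends at position 22 + 26 − 1 = 47.
The reverse primer anneals to the top strand over positions 40–47, i.e. to CTTTAGTG.
Its sequence written 5'→3' is the reverse complement: CACTAAAG.

5'-CACTAAAG-3'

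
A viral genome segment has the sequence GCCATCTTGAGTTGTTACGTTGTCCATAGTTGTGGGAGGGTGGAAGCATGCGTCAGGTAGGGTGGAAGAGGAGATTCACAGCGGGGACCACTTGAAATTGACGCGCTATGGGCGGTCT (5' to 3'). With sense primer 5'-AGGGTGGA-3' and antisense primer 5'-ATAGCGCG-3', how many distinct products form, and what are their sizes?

The forward primer AGGGTGGA matches the top strand at positions 37–44, 59–66.
The reverse primer's reverse complement is CGCGCTAT, matching at positions 102–109.
Each forward site pairs with the reverse site to give a product ending at position 109: sizes 73, 51 bp.

Two products: 73 bp, 51 bp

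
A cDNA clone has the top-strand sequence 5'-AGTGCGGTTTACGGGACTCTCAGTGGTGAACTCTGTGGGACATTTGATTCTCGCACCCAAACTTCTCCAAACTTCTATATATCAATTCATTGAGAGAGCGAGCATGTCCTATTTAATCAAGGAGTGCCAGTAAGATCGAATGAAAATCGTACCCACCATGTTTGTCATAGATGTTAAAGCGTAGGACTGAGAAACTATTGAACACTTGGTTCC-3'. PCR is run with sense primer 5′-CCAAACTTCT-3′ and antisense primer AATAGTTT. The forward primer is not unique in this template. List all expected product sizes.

The forward primer CCAAACTTCT matches the top strand at positions 57–66, 67–76.
The reverse primer's reverse complement is AAACTATT, matching at positions 192–199.
Each forward site pairs with the reverse site to give a product ending at position 199: sizes 143, 133 bp.

143 bp, 133 bp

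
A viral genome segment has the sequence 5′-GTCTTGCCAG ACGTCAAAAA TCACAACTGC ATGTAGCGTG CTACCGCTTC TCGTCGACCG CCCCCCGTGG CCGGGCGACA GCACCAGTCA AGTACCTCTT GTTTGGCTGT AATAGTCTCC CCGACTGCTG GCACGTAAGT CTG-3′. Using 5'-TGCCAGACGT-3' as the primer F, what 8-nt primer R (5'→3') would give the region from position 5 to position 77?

The product's 3' end on the top strand is position 77.
The reverse primer anneals to the top strand over positions 70–77, i.e. to GCCGGGCG.
Its sequence written 5'→3' is the reverse complement: CGCCCGGC.

5'-CGCCCGGC-3'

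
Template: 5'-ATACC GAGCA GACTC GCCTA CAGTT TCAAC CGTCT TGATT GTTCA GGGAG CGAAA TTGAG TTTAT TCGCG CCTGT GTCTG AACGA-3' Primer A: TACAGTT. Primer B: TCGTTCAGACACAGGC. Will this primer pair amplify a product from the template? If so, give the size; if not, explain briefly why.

Yes — a 67 bp product.

Primer A (TACAGTT) matches the top strand at positions 19–25; it acts as a forward primer.
Primer B's reverse complement is GCCTGTGTCTGAACGA, matching the top strand at positions 70–85; it acts as a reverse primer.
The 3' ends face each other across positions 19–85, giving a 67 bp product.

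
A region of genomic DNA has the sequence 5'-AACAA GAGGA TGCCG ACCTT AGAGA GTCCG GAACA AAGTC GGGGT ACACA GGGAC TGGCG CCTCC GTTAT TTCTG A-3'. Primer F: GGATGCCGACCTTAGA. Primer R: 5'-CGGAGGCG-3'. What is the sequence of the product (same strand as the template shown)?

Scanning the template, GGATGCCGACCTTAGA occurs at positions 8–23; this primer anneals to the bottom strand there with its 3' end pointing downstream.
Taking the reverse complement of CGGAGGCG gives CGCCTCCG, found at positions 59–66 on the template; the primer anneals here to the top strand with its 3' end pointing upstream.
The product is the template from position 8 through 66 (59 bp).

5'-GGATGCCGACCTTAGAGAGTCCGGAACAAAGTCGGGGTACACAGGGACTGGCGCCTCCG-3'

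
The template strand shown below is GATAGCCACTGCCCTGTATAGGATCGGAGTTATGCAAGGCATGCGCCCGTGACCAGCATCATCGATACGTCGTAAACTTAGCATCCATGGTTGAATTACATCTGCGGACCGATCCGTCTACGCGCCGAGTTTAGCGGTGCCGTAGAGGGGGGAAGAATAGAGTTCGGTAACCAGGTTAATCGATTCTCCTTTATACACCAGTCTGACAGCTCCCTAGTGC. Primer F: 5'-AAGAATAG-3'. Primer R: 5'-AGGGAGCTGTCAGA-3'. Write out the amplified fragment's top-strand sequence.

Forward primer AAGAATAG is found on the top strand at positions 153–160.
Reverse complement of the reverse primer: TCTGACAGCTCCCT. This occurs on the top strand at positions 202–215.
The product is the template from position 153 through 215 (63 bp).

5'-AAGAATAGAGTTCGGTAACCAGGTTAATCGATTCTCCTTTATACACCAGTCTGACAGCTCCCT-3'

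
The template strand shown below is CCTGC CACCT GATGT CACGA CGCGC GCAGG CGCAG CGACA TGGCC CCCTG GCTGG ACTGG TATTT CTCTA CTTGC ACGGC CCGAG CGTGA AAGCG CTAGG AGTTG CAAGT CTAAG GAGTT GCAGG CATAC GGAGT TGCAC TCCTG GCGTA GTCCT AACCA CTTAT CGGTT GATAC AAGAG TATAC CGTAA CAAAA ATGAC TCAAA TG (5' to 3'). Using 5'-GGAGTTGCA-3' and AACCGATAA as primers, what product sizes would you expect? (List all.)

72 bp, 56 bp, 40 bp

The forward primer GGAGTTGCA matches the top strand at positions 99–107, 115–123, 131–139.
The reverse primer's reverse complement is TTATCGGTT, matching at positions 162–170.
Each forward site pairs with the reverse site to give a product ending at position 170: sizes 72, 56, 40 bp.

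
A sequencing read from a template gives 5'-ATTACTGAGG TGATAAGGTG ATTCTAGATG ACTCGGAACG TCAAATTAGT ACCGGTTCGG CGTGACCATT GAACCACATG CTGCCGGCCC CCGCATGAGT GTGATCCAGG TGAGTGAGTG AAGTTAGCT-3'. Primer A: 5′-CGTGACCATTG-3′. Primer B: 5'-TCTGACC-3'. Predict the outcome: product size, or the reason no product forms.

No product — primer B has no binding site in the template.

Primer B (TCTGACC) does not match the top strand, and its reverse complement GGTCAGA does not match either.
With no annealing site for primer B, no amplification occurs.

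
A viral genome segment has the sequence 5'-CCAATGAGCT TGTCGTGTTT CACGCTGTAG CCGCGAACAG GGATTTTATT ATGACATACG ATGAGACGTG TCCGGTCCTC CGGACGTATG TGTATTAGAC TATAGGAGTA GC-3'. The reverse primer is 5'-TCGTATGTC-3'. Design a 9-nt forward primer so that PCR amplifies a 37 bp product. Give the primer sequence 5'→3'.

The reverse primer's reverse complement GACATACGA matches the template at positions 53–61, so the product ends at position 61.
A 37 bp product then starts at position 61 − 37 + 1 = 25.
The forward primer is identical to the top strand there: CTGTAGCCG.

5'-CTGTAGCCG-3'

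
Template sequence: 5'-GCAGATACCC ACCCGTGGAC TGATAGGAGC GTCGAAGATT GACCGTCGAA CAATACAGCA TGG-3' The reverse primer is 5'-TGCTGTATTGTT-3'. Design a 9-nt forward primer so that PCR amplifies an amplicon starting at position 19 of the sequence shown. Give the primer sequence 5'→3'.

5'-ACTGATAGG-3'

The reverse primer's reverse complement AACAATACAGCA matches the template at positions 49–60; the product starts at position 19.
The forward primer is identical to the top strand over positions 19–27: ACTGATAGG.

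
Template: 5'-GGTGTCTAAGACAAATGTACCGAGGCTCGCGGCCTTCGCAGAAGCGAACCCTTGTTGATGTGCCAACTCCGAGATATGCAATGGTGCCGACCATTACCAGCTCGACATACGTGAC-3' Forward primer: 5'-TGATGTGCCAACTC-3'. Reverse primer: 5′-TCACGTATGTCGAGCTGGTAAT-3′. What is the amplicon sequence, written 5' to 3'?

Forward primer TGATGTGCCAACTC is found on the top strand at positions 56–69.
Taking the reverse complement of TCACGTATGTCGAGCTGGTAAT gives ATTACCAGCTCGACATACGTGA, found at positions 93–114 on the template; the primer anneals here to the top strand with its 3' end pointing upstream.
The product is the template from position 56 through 114 (59 bp).

5'-TGATGTGCCAACTCCGAGATATGCAATGGTGCCGACCATTACCAGCTCGACATACGTGA-3'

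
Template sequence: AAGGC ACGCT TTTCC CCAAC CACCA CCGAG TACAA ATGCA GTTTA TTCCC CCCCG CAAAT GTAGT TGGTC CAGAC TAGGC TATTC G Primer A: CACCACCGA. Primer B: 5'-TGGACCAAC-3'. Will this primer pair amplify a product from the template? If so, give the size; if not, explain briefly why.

Primer A (CACCACCGA) matches the top strand at positions 21–29; it acts as a forward primer.
Primer B's reverse complement is GTTGGTCCA, matching the top strand at positions 64–72; it acts as a reverse primer.
The 3' ends face each other across positions 21–72, giving a 52 bp product.

Yes — a 52 bp product.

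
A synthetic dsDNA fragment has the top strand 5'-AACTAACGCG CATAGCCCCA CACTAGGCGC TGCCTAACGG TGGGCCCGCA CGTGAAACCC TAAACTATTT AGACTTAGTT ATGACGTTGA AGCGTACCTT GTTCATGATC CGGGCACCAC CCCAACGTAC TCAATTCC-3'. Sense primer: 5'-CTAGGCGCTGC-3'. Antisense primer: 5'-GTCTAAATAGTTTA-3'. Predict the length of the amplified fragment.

Scanning the template, CTAGGCGCTGC occurs at positions 23–33; this primer anneals to the bottom strand there with its 3' end pointing downstream.
Taking the reverse complement of GTCTAAATAGTTTA gives TAAACTATTTAGAC, found at positions 61–74 on the template; the primer anneals here to the top strand with its 3' end pointing upstream.
The product runs from position 23 to position 74, so its length is 74 − 23 + 1 = 52 bp.

52 bp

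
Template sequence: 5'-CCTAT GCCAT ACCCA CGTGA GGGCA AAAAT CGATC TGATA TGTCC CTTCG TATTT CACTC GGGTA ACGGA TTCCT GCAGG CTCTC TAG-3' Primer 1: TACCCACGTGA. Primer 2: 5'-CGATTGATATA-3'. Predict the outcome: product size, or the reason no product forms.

No product — primer 2 has no binding site in the template.

Primer 2 (CGATTGATATA) does not match the top strand, and its reverse complement TATATCAATCG does not match either.
With no annealing site for primer 2, no amplification occurs.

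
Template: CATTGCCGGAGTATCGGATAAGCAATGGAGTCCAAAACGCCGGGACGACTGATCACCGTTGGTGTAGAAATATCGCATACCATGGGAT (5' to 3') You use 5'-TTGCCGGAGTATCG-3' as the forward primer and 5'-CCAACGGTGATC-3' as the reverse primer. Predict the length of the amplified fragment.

60 bp

Scanning the template, TTGCCGGAGTATCG occurs at positions 3–16; this primer anneals to the bottom strand there with its 3' end pointing downstream.
Reverse complement of the reverse primer: GATCACCGTTGG. This occurs on the top strand at positions 51–62.
The product runs from position 3 to position 62, so its length is 62 − 3 + 1 = 60 bp.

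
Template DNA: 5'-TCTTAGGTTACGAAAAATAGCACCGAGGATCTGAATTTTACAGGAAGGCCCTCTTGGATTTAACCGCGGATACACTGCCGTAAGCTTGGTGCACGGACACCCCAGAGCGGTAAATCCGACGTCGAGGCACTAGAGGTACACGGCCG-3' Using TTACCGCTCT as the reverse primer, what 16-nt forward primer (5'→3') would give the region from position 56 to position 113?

5'-GGATTTAACCGCGGAT-3'

The reverse primer's reverse complement AGAGCGGTAA matches the template at positions 104–113; the product starts at position 56.
The forward primer is identical to the top strand over positions 56–71: GGATTTAACCGCGGAT.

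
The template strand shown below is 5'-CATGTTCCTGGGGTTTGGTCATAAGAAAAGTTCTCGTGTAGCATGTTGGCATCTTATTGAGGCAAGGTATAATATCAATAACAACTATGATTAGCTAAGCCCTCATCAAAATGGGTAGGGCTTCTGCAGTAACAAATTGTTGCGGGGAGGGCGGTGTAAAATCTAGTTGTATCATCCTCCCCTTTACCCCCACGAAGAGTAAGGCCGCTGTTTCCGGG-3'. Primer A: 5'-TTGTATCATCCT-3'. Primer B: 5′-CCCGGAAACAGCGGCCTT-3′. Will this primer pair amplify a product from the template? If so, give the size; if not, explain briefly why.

Primer A (TTGTATCATCCT) matches the top strand at positions 167–178; it acts as a forward primer.
Primer B's reverse complement is AAGGCCGCTGTTTCCGGG, matching the top strand at positions 201–218; it acts as a reverse primer.
The 3' ends face each other across positions 167–218, giving a 52 bp product.

Yes — a 52 bp product.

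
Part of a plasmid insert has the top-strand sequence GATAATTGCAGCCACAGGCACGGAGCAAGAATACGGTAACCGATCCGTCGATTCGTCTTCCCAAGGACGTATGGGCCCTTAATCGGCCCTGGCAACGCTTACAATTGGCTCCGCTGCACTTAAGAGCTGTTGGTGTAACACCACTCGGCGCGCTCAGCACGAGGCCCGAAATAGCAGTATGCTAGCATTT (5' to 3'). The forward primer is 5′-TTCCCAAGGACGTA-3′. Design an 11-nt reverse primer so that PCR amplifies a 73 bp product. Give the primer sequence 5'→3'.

5'-ACAGCTCTTAA-3'

The forward primer binds at positions 58–71, so a 73 bp product ends at position 58 + 73 − 1 = 130.
The reverse primer anneals to the top strand over positions 120–130, i.e. to TTAAGAGCTGT.
Its sequence written 5'→3' is the reverse complement: ACAGCTCTTAA.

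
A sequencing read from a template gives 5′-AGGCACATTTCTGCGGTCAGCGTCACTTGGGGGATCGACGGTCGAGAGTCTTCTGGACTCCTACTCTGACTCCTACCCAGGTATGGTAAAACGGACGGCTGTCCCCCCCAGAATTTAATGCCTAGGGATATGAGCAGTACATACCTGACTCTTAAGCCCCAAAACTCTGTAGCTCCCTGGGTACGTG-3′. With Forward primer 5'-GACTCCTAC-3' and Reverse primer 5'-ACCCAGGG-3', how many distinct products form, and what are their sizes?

The forward primer GACTCCTAC matches the top strand at positions 56–64, 68–76.
The reverse primer's reverse complement is CCCTGGGT, matching at positions 175–182.
Each forward site pairs with the reverse site to give a product ending at position 182: sizes 127, 115 bp.

Two products: 127 bp, 115 bp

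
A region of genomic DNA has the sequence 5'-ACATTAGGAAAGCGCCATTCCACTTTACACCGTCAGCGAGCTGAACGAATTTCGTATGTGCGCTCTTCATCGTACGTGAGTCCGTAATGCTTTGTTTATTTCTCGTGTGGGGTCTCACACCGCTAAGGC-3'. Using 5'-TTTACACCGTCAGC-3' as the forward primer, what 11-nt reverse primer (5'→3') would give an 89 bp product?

The forward primer binds at positions 24–37, so an 89 bp product ends at position 24 + 89 − 1 = 112.
The reverse primer anneals to the top strand over positions 102–112, i.e. to CTCGTGTGGGG.
Its sequence written 5'→3' is the reverse complement: CCCCACACGAG.

5'-CCCCACACGAG-3'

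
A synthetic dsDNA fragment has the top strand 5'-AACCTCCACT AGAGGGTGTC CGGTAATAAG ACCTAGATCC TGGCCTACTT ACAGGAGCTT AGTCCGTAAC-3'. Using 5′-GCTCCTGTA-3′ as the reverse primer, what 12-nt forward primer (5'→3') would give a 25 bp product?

The reverse primer's reverse complement TACAGGAGC matches the template at positions 50–58, so the product ends at position 58.
A 25 bp product then starts at position 58 − 25 + 1 = 34.
The forward primer is identical to the top strand there: TAGATCCTGGCC.

5'-TAGATCCTGGCC-3'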